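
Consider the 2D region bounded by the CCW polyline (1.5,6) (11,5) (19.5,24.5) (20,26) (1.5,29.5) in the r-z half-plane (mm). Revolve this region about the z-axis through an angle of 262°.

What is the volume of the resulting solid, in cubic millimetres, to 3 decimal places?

Profile (r,z), 5 vertices: (1.5,6) (11,5) (19.5,24.5) (20,26) (1.5,29.5)
edge 0: (1.5,6)→(11,5)  cross = 1.5·5 − 11·6 = -58.5000; (r_i+r_j)·cross = 12.5·-58.5000 = -731.2500
edge 1: (11,5)→(19.5,24.5)  cross = 11·24.5 − 19.5·5 = 172.0000; (r_i+r_j)·cross = 30.5·172.0000 = 5246.0000
edge 2: (19.5,24.5)→(20,26)  cross = 19.5·26 − 20·24.5 = 17.0000; (r_i+r_j)·cross = 39.5·17.0000 = 671.5000
edge 3: (20,26)→(1.5,29.5)  cross = 20·29.5 − 1.5·26 = 551.0000; (r_i+r_j)·cross = 21.5·551.0000 = 11846.5000
edge 4: (1.5,29.5)→(1.5,6)  cross = 1.5·6 − 1.5·29.5 = -35.2500; (r_i+r_j)·cross = 3·-35.2500 = -105.7500
Σcross = 646.2500 → A = |Σcross|/2 = 323.1250 mm²
Σ(r_i+r_j)·cross = 16927.0000 → first moment M = |Σ|/6 = 2821.1667
R_c = M/A = 2821.1667/323.1250 = 8.7309 mm
θ = 262° = 4.572763 rad
V = θ·R_c·A = 4.572763·8.7309·323.1250 = 12900.526 mm³

Volume = 12900.526 mm³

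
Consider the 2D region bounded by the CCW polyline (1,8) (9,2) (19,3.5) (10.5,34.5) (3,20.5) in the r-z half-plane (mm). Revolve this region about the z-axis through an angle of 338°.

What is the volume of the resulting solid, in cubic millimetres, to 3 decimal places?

Volume = 18576.376 mm³

Profile (r,z), 5 vertices: (1,8) (9,2) (19,3.5) (10.5,34.5) (3,20.5)
edge 0: (1,8)→(9,2)  cross = 1·2 − 9·8 = -70.0000; (r_i+r_j)·cross = 10·-70.0000 = -700.0000
edge 1: (9,2)→(19,3.5)  cross = 9·3.5 − 19·2 = -6.5000; (r_i+r_j)·cross = 28·-6.5000 = -182.0000
edge 2: (19,3.5)→(10.5,34.5)  cross = 19·34.5 − 10.5·3.5 = 618.7500; (r_i+r_j)·cross = 29.5·618.7500 = 18253.1250
edge 3: (10.5,34.5)→(3,20.5)  cross = 10.5·20.5 − 3·34.5 = 111.7500; (r_i+r_j)·cross = 13.5·111.7500 = 1508.6250
edge 4: (3,20.5)→(1,8)  cross = 3·8 − 1·20.5 = 3.5000; (r_i+r_j)·cross = 4·3.5000 = 14.0000
Σcross = 657.5000 → A = |Σcross|/2 = 328.7500 mm²
Σ(r_i+r_j)·cross = 18893.7500 → first moment M = |Σ|/6 = 3148.9583
R_c = M/A = 3148.9583/328.7500 = 9.5786 mm
θ = 338° = 5.899213 rad
V = θ·R_c·A = 5.899213·9.5786·328.7500 = 18576.376 mm³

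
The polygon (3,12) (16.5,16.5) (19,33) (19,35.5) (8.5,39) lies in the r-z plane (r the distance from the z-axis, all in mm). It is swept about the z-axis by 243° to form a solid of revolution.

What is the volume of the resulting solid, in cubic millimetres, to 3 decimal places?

Volume = 13442.060 mm³

Profile (r,z), 5 vertices: (3,12) (16.5,16.5) (19,33) (19,35.5) (8.5,39)
edge 0: (3,12)→(16.5,16.5)  cross = 3·16.5 − 16.5·12 = -148.5000; (r_i+r_j)·cross = 19.5·-148.5000 = -2895.7500
edge 1: (16.5,16.5)→(19,33)  cross = 16.5·33 − 19·16.5 = 231.0000; (r_i+r_j)·cross = 35.5·231.0000 = 8200.5000
edge 2: (19,33)→(19,35.5)  cross = 19·35.5 − 19·33 = 47.5000; (r_i+r_j)·cross = 38·47.5000 = 1805.0000
edge 3: (19,35.5)→(8.5,39)  cross = 19·39 − 8.5·35.5 = 439.2500; (r_i+r_j)·cross = 27.5·439.2500 = 12079.3750
edge 4: (8.5,39)→(3,12)  cross = 8.5·12 − 3·39 = -15.0000; (r_i+r_j)·cross = 11.5·-15.0000 = -172.5000
Σcross = 554.2500 → A = |Σcross|/2 = 277.1250 mm²
Σ(r_i+r_j)·cross = 19016.6250 → first moment M = |Σ|/6 = 3169.4375
R_c = M/A = 3169.4375/277.1250 = 11.4369 mm
θ = 243° = 4.241150 rad
V = θ·R_c·A = 4.241150·11.4369·277.1250 = 13442.060 mm³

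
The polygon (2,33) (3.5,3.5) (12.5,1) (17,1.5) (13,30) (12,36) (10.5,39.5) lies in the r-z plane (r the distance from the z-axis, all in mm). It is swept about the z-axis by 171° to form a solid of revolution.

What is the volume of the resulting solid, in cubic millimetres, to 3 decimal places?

Volume = 10808.725 mm³

Profile (r,z), 7 vertices: (2,33) (3.5,3.5) (12.5,1) (17,1.5) (13,30) (12,36) (10.5,39.5)
edge 0: (2,33)→(3.5,3.5)  cross = 2·3.5 − 3.5·33 = -108.5000; (r_i+r_j)·cross = 5.5·-108.5000 = -596.7500
edge 1: (3.5,3.5)→(12.5,1)  cross = 3.5·1 − 12.5·3.5 = -40.2500; (r_i+r_j)·cross = 16·-40.2500 = -644.0000
edge 2: (12.5,1)→(17,1.5)  cross = 12.5·1.5 − 17·1 = 1.7500; (r_i+r_j)·cross = 29.5·1.7500 = 51.6250
edge 3: (17,1.5)→(13,30)  cross = 17·30 − 13·1.5 = 490.5000; (r_i+r_j)·cross = 30·490.5000 = 14715.0000
edge 4: (13,30)→(12,36)  cross = 13·36 − 12·30 = 108.0000; (r_i+r_j)·cross = 25·108.0000 = 2700.0000
edge 5: (12,36)→(10.5,39.5)  cross = 12·39.5 − 10.5·36 = 96.0000; (r_i+r_j)·cross = 22.5·96.0000 = 2160.0000
edge 6: (10.5,39.5)→(2,33)  cross = 10.5·33 − 2·39.5 = 267.5000; (r_i+r_j)·cross = 12.5·267.5000 = 3343.7500
Σcross = 815.0000 → A = |Σcross|/2 = 407.5000 mm²
Σ(r_i+r_j)·cross = 21729.6250 → first moment M = |Σ|/6 = 3621.6042
R_c = M/A = 3621.6042/407.5000 = 8.8874 mm
θ = 171° = 2.984513 rad
V = θ·R_c·A = 2.984513·8.8874·407.5000 = 10808.725 mm³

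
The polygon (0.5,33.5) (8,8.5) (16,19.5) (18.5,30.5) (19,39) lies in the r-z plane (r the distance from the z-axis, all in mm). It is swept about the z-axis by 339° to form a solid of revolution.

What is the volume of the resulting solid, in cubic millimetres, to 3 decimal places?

Profile (r,z), 5 vertices: (0.5,33.5) (8,8.5) (16,19.5) (18.5,30.5) (19,39)
edge 0: (0.5,33.5)→(8,8.5)  cross = 0.5·8.5 − 8·33.5 = -263.7500; (r_i+r_j)·cross = 8.5·-263.7500 = -2241.8750
edge 1: (8,8.5)→(16,19.5)  cross = 8·19.5 − 16·8.5 = 20.0000; (r_i+r_j)·cross = 24·20.0000 = 480.0000
edge 2: (16,19.5)→(18.5,30.5)  cross = 16·30.5 − 18.5·19.5 = 127.2500; (r_i+r_j)·cross = 34.5·127.2500 = 4390.1250
edge 3: (18.5,30.5)→(19,39)  cross = 18.5·39 − 19·30.5 = 142.0000; (r_i+r_j)·cross = 37.5·142.0000 = 5325.0000
edge 4: (19,39)→(0.5,33.5)  cross = 19·33.5 − 0.5·39 = 617.0000; (r_i+r_j)·cross = 19.5·617.0000 = 12031.5000
Σcross = 642.5000 → A = |Σcross|/2 = 321.2500 mm²
Σ(r_i+r_j)·cross = 19984.7500 → first moment M = |Σ|/6 = 3330.7917
R_c = M/A = 3330.7917/321.2500 = 10.3682 mm
θ = 339° = 5.916666 rad
V = θ·R_c·A = 5.916666·10.3682·321.2500 = 19707.182 mm³

Volume = 19707.182 mm³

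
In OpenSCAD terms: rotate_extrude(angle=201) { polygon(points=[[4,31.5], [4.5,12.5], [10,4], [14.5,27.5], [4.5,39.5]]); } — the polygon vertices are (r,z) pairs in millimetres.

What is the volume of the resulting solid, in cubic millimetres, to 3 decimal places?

Volume = 6652.549 mm³

Profile (r,z), 5 vertices: (4,31.5) (4.5,12.5) (10,4) (14.5,27.5) (4.5,39.5)
edge 0: (4,31.5)→(4.5,12.5)  cross = 4·12.5 − 4.5·31.5 = -91.7500; (r_i+r_j)·cross = 8.5·-91.7500 = -779.8750
edge 1: (4.5,12.5)→(10,4)  cross = 4.5·4 − 10·12.5 = -107.0000; (r_i+r_j)·cross = 14.5·-107.0000 = -1551.5000
edge 2: (10,4)→(14.5,27.5)  cross = 10·27.5 − 14.5·4 = 217.0000; (r_i+r_j)·cross = 24.5·217.0000 = 5316.5000
edge 3: (14.5,27.5)→(4.5,39.5)  cross = 14.5·39.5 − 4.5·27.5 = 449.0000; (r_i+r_j)·cross = 19·449.0000 = 8531.0000
edge 4: (4.5,39.5)→(4,31.5)  cross = 4.5·31.5 − 4·39.5 = -16.2500; (r_i+r_j)·cross = 8.5·-16.2500 = -138.1250
Σcross = 451.0000 → A = |Σcross|/2 = 225.5000 mm²
Σ(r_i+r_j)·cross = 11378.0000 → first moment M = |Σ|/6 = 1896.3333
R_c = M/A = 1896.3333/225.5000 = 8.4095 mm
θ = 201° = 3.508112 rad
V = θ·R_c·A = 3.508112·8.4095·225.5000 = 6652.549 mm³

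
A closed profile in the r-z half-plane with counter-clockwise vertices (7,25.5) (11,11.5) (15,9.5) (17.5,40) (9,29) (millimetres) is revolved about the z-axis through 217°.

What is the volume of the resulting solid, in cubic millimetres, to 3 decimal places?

Profile (r,z), 5 vertices: (7,25.5) (11,11.5) (15,9.5) (17.5,40) (9,29)
edge 0: (7,25.5)→(11,11.5)  cross = 7·11.5 − 11·25.5 = -200.0000; (r_i+r_j)·cross = 18·-200.0000 = -3600.0000
edge 1: (11,11.5)→(15,9.5)  cross = 11·9.5 − 15·11.5 = -68.0000; (r_i+r_j)·cross = 26·-68.0000 = -1768.0000
edge 2: (15,9.5)→(17.5,40)  cross = 15·40 − 17.5·9.5 = 433.7500; (r_i+r_j)·cross = 32.5·433.7500 = 14096.8750
edge 3: (17.5,40)→(9,29)  cross = 17.5·29 − 9·40 = 147.5000; (r_i+r_j)·cross = 26.5·147.5000 = 3908.7500
edge 4: (9,29)→(7,25.5)  cross = 9·25.5 − 7·29 = 26.5000; (r_i+r_j)·cross = 16·26.5000 = 424.0000
Σcross = 339.7500 → A = |Σcross|/2 = 169.8750 mm²
Σ(r_i+r_j)·cross = 13061.6250 → first moment M = |Σ|/6 = 2176.9375
R_c = M/A = 2176.9375/169.8750 = 12.8149 mm
θ = 217° = 3.787364 rad
V = θ·R_c·A = 3.787364·12.8149·169.8750 = 8244.856 mm³

Volume = 8244.856 mm³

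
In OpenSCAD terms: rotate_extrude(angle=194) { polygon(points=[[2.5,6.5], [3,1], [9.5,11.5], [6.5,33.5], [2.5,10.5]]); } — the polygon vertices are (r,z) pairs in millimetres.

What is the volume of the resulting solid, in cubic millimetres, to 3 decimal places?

Volume = 2215.250 mm³

Profile (r,z), 5 vertices: (2.5,6.5) (3,1) (9.5,11.5) (6.5,33.5) (2.5,10.5)
edge 0: (2.5,6.5)→(3,1)  cross = 2.5·1 − 3·6.5 = -17.0000; (r_i+r_j)·cross = 5.5·-17.0000 = -93.5000
edge 1: (3,1)→(9.5,11.5)  cross = 3·11.5 − 9.5·1 = 25.0000; (r_i+r_j)·cross = 12.5·25.0000 = 312.5000
edge 2: (9.5,11.5)→(6.5,33.5)  cross = 9.5·33.5 − 6.5·11.5 = 243.5000; (r_i+r_j)·cross = 16·243.5000 = 3896.0000
edge 3: (6.5,33.5)→(2.5,10.5)  cross = 6.5·10.5 − 2.5·33.5 = -15.5000; (r_i+r_j)·cross = 9·-15.5000 = -139.5000
edge 4: (2.5,10.5)→(2.5,6.5)  cross = 2.5·6.5 − 2.5·10.5 = -10.0000; (r_i+r_j)·cross = 5·-10.0000 = -50.0000
Σcross = 226.0000 → A = |Σcross|/2 = 113.0000 mm²
Σ(r_i+r_j)·cross = 3925.5000 → first moment M = |Σ|/6 = 654.2500
R_c = M/A = 654.2500/113.0000 = 5.7898 mm
θ = 194° = 3.385939 rad
V = θ·R_c·A = 3.385939·5.7898·113.0000 = 2215.250 mm³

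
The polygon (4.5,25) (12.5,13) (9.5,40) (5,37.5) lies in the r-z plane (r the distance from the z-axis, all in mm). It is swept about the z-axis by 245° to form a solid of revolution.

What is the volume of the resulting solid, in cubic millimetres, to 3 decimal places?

Volume = 4144.212 mm³

Profile (r,z), 4 vertices: (4.5,25) (12.5,13) (9.5,40) (5,37.5)
edge 0: (4.5,25)→(12.5,13)  cross = 4.5·13 − 12.5·25 = -254.0000; (r_i+r_j)·cross = 17·-254.0000 = -4318.0000
edge 1: (12.5,13)→(9.5,40)  cross = 12.5·40 − 9.5·13 = 376.5000; (r_i+r_j)·cross = 22·376.5000 = 8283.0000
edge 2: (9.5,40)→(5,37.5)  cross = 9.5·37.5 − 5·40 = 156.2500; (r_i+r_j)·cross = 14.5·156.2500 = 2265.6250
edge 3: (5,37.5)→(4.5,25)  cross = 5·25 − 4.5·37.5 = -43.7500; (r_i+r_j)·cross = 9.5·-43.7500 = -415.6250
Σcross = 235.0000 → A = |Σcross|/2 = 117.5000 mm²
Σ(r_i+r_j)·cross = 5815.0000 → first moment M = |Σ|/6 = 969.1667
R_c = M/A = 969.1667/117.5000 = 8.2482 mm
θ = 245° = 4.276057 rad
V = θ·R_c·A = 4.276057·8.2482·117.5000 = 4144.212 mm³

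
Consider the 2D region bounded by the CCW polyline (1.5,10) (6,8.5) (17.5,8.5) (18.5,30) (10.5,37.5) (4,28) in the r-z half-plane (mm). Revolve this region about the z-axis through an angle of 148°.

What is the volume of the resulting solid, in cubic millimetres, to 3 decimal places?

Volume = 10180.916 mm³

Profile (r,z), 6 vertices: (1.5,10) (6,8.5) (17.5,8.5) (18.5,30) (10.5,37.5) (4,28)
edge 0: (1.5,10)→(6,8.5)  cross = 1.5·8.5 − 6·10 = -47.2500; (r_i+r_j)·cross = 7.5·-47.2500 = -354.3750
edge 1: (6,8.5)→(17.5,8.5)  cross = 6·8.5 − 17.5·8.5 = -97.7500; (r_i+r_j)·cross = 23.5·-97.7500 = -2297.1250
edge 2: (17.5,8.5)→(18.5,30)  cross = 17.5·30 − 18.5·8.5 = 367.7500; (r_i+r_j)·cross = 36·367.7500 = 13239.0000
edge 3: (18.5,30)→(10.5,37.5)  cross = 18.5·37.5 − 10.5·30 = 378.7500; (r_i+r_j)·cross = 29·378.7500 = 10983.7500
edge 4: (10.5,37.5)→(4,28)  cross = 10.5·28 − 4·37.5 = 144.0000; (r_i+r_j)·cross = 14.5·144.0000 = 2088.0000
edge 5: (4,28)→(1.5,10)  cross = 4·10 − 1.5·28 = -2.0000; (r_i+r_j)·cross = 5.5·-2.0000 = -11.0000
Σcross = 743.5000 → A = |Σcross|/2 = 371.7500 mm²
Σ(r_i+r_j)·cross = 23648.2500 → first moment M = |Σ|/6 = 3941.3750
R_c = M/A = 3941.3750/371.7500 = 10.6022 mm
θ = 148° = 2.583087 rad
V = θ·R_c·A = 2.583087·10.6022·371.7500 = 10180.916 mm³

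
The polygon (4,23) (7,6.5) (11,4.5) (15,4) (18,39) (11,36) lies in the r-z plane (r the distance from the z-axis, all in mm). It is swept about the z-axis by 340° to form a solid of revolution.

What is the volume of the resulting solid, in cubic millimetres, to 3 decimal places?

Profile (r,z), 6 vertices: (4,23) (7,6.5) (11,4.5) (15,4) (18,39) (11,36)
edge 0: (4,23)→(7,6.5)  cross = 4·6.5 − 7·23 = -135.0000; (r_i+r_j)·cross = 11·-135.0000 = -1485.0000
edge 1: (7,6.5)→(11,4.5)  cross = 7·4.5 − 11·6.5 = -40.0000; (r_i+r_j)·cross = 18·-40.0000 = -720.0000
edge 2: (11,4.5)→(15,4)  cross = 11·4 − 15·4.5 = -23.5000; (r_i+r_j)·cross = 26·-23.5000 = -611.0000
edge 3: (15,4)→(18,39)  cross = 15·39 − 18·4 = 513.0000; (r_i+r_j)·cross = 33·513.0000 = 16929.0000
edge 4: (18,39)→(11,36)  cross = 18·36 − 11·39 = 219.0000; (r_i+r_j)·cross = 29·219.0000 = 6351.0000
edge 5: (11,36)→(4,23)  cross = 11·23 − 4·36 = 109.0000; (r_i+r_j)·cross = 15·109.0000 = 1635.0000
Σcross = 642.5000 → A = |Σcross|/2 = 321.2500 mm²
Σ(r_i+r_j)·cross = 22099.0000 → first moment M = |Σ|/6 = 3683.1667
R_c = M/A = 3683.1667/321.2500 = 11.4651 mm
θ = 340° = 5.934119 rad
V = θ·R_c·A = 5.934119·11.4651·321.2500 = 21856.351 mm³

Volume = 21856.351 mm³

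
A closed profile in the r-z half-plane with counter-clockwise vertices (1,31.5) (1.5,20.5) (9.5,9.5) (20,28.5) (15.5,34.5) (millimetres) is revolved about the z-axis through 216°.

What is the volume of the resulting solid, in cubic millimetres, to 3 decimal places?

Profile (r,z), 5 vertices: (1,31.5) (1.5,20.5) (9.5,9.5) (20,28.5) (15.5,34.5)
edge 0: (1,31.5)→(1.5,20.5)  cross = 1·20.5 − 1.5·31.5 = -26.7500; (r_i+r_j)·cross = 2.5·-26.7500 = -66.8750
edge 1: (1.5,20.5)→(9.5,9.5)  cross = 1.5·9.5 − 9.5·20.5 = -180.5000; (r_i+r_j)·cross = 11·-180.5000 = -1985.5000
edge 2: (9.5,9.5)→(20,28.5)  cross = 9.5·28.5 − 20·9.5 = 80.7500; (r_i+r_j)·cross = 29.5·80.7500 = 2382.1250
edge 3: (20,28.5)→(15.5,34.5)  cross = 20·34.5 − 15.5·28.5 = 248.2500; (r_i+r_j)·cross = 35.5·248.2500 = 8812.8750
edge 4: (15.5,34.5)→(1,31.5)  cross = 15.5·31.5 − 1·34.5 = 453.7500; (r_i+r_j)·cross = 16.5·453.7500 = 7486.8750
Σcross = 575.5000 → A = |Σcross|/2 = 287.7500 mm²
Σ(r_i+r_j)·cross = 16629.5000 → first moment M = |Σ|/6 = 2771.5833
R_c = M/A = 2771.5833/287.7500 = 9.6319 mm
θ = 216° = 3.769911 rad
V = θ·R_c·A = 3.769911·9.6319·287.7500 = 10448.623 mm³

Volume = 10448.623 mm³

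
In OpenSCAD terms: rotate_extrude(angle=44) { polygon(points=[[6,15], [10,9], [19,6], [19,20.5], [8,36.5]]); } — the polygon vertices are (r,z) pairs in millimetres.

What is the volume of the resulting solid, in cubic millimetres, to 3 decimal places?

Volume = 2383.765 mm³

Profile (r,z), 5 vertices: (6,15) (10,9) (19,6) (19,20.5) (8,36.5)
edge 0: (6,15)→(10,9)  cross = 6·9 − 10·15 = -96.0000; (r_i+r_j)·cross = 16·-96.0000 = -1536.0000
edge 1: (10,9)→(19,6)  cross = 10·6 − 19·9 = -111.0000; (r_i+r_j)·cross = 29·-111.0000 = -3219.0000
edge 2: (19,6)→(19,20.5)  cross = 19·20.5 − 19·6 = 275.5000; (r_i+r_j)·cross = 38·275.5000 = 10469.0000
edge 3: (19,20.5)→(8,36.5)  cross = 19·36.5 − 8·20.5 = 529.5000; (r_i+r_j)·cross = 27·529.5000 = 14296.5000
edge 4: (8,36.5)→(6,15)  cross = 8·15 − 6·36.5 = -99.0000; (r_i+r_j)·cross = 14·-99.0000 = -1386.0000
Σcross = 499.0000 → A = |Σcross|/2 = 249.5000 mm²
Σ(r_i+r_j)·cross = 18624.5000 → first moment M = |Σ|/6 = 3104.0833
R_c = M/A = 3104.0833/249.5000 = 12.4412 mm
θ = 44° = 0.767945 rad
V = θ·R_c·A = 0.767945·12.4412·249.5000 = 2383.765 mm³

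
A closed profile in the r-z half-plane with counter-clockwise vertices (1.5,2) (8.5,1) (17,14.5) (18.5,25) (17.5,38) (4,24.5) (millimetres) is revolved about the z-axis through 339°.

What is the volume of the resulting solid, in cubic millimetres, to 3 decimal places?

Volume = 23143.040 mm³

Profile (r,z), 6 vertices: (1.5,2) (8.5,1) (17,14.5) (18.5,25) (17.5,38) (4,24.5)
edge 0: (1.5,2)→(8.5,1)  cross = 1.5·1 − 8.5·2 = -15.5000; (r_i+r_j)·cross = 10·-15.5000 = -155.0000
edge 1: (8.5,1)→(17,14.5)  cross = 8.5·14.5 − 17·1 = 106.2500; (r_i+r_j)·cross = 25.5·106.2500 = 2709.3750
edge 2: (17,14.5)→(18.5,25)  cross = 17·25 − 18.5·14.5 = 156.7500; (r_i+r_j)·cross = 35.5·156.7500 = 5564.6250
edge 3: (18.5,25)→(17.5,38)  cross = 18.5·38 − 17.5·25 = 265.5000; (r_i+r_j)·cross = 36·265.5000 = 9558.0000
edge 4: (17.5,38)→(4,24.5)  cross = 17.5·24.5 − 4·38 = 276.7500; (r_i+r_j)·cross = 21.5·276.7500 = 5950.1250
edge 5: (4,24.5)→(1.5,2)  cross = 4·2 − 1.5·24.5 = -28.7500; (r_i+r_j)·cross = 5.5·-28.7500 = -158.1250
Σcross = 761.0000 → A = |Σcross|/2 = 380.5000 mm²
Σ(r_i+r_j)·cross = 23469.0000 → first moment M = |Σ|/6 = 3911.5000
R_c = M/A = 3911.5000/380.5000 = 10.2799 mm
θ = 339° = 5.916666 rad
V = θ·R_c·A = 5.916666·10.2799·380.5000 = 23143.040 mm³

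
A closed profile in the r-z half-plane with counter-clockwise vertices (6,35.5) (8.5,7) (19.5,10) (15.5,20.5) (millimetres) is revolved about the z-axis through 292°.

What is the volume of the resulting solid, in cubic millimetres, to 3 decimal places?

Profile (r,z), 4 vertices: (6,35.5) (8.5,7) (19.5,10) (15.5,20.5)
edge 0: (6,35.5)→(8.5,7)  cross = 6·7 − 8.5·35.5 = -259.7500; (r_i+r_j)·cross = 14.5·-259.7500 = -3766.3750
edge 1: (8.5,7)→(19.5,10)  cross = 8.5·10 − 19.5·7 = -51.5000; (r_i+r_j)·cross = 28·-51.5000 = -1442.0000
edge 2: (19.5,10)→(15.5,20.5)  cross = 19.5·20.5 − 15.5·10 = 244.7500; (r_i+r_j)·cross = 35·244.7500 = 8566.2500
edge 3: (15.5,20.5)→(6,35.5)  cross = 15.5·35.5 − 6·20.5 = 427.2500; (r_i+r_j)·cross = 21.5·427.2500 = 9185.8750
Σcross = 360.7500 → A = |Σcross|/2 = 180.3750 mm²
Σ(r_i+r_j)·cross = 12543.7500 → first moment M = |Σ|/6 = 2090.6250
R_c = M/A = 2090.6250/180.3750 = 11.5904 mm
θ = 292° = 5.096361 rad
V = θ·R_c·A = 5.096361·11.5904·180.3750 = 10654.581 mm³

Volume = 10654.581 mm³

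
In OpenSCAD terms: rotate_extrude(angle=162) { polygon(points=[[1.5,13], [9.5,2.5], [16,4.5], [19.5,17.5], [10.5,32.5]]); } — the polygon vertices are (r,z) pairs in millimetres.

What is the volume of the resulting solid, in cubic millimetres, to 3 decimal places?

Profile (r,z), 5 vertices: (1.5,13) (9.5,2.5) (16,4.5) (19.5,17.5) (10.5,32.5)
edge 0: (1.5,13)→(9.5,2.5)  cross = 1.5·2.5 − 9.5·13 = -119.7500; (r_i+r_j)·cross = 11·-119.7500 = -1317.2500
edge 1: (9.5,2.5)→(16,4.5)  cross = 9.5·4.5 − 16·2.5 = 2.7500; (r_i+r_j)·cross = 25.5·2.7500 = 70.1250
edge 2: (16,4.5)→(19.5,17.5)  cross = 16·17.5 − 19.5·4.5 = 192.2500; (r_i+r_j)·cross = 35.5·192.2500 = 6824.8750
edge 3: (19.5,17.5)→(10.5,32.5)  cross = 19.5·32.5 − 10.5·17.5 = 450.0000; (r_i+r_j)·cross = 30·450.0000 = 13500.0000
edge 4: (10.5,32.5)→(1.5,13)  cross = 10.5·13 − 1.5·32.5 = 87.7500; (r_i+r_j)·cross = 12·87.7500 = 1053.0000
Σcross = 613.0000 → A = |Σcross|/2 = 306.5000 mm²
Σ(r_i+r_j)·cross = 20130.7500 → first moment M = |Σ|/6 = 3355.1250
R_c = M/A = 3355.1250/306.5000 = 10.9466 mm
θ = 162° = 2.827433 rad
V = θ·R_c·A = 2.827433·10.9466·306.5000 = 9486.392 mm³

Volume = 9486.392 mm³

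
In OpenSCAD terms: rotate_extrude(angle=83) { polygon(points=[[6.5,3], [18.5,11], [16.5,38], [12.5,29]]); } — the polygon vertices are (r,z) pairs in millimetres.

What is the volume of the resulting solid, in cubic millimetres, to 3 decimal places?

Profile (r,z), 4 vertices: (6.5,3) (18.5,11) (16.5,38) (12.5,29)
edge 0: (6.5,3)→(18.5,11)  cross = 6.5·11 − 18.5·3 = 16.0000; (r_i+r_j)·cross = 25·16.0000 = 400.0000
edge 1: (18.5,11)→(16.5,38)  cross = 18.5·38 − 16.5·11 = 521.5000; (r_i+r_j)·cross = 35·521.5000 = 18252.5000
edge 2: (16.5,38)→(12.5,29)  cross = 16.5·29 − 12.5·38 = 3.5000; (r_i+r_j)·cross = 29·3.5000 = 101.5000
edge 3: (12.5,29)→(6.5,3)  cross = 12.5·3 − 6.5·29 = -151.0000; (r_i+r_j)·cross = 19·-151.0000 = -2869.0000
Σcross = 390.0000 → A = |Σcross|/2 = 195.0000 mm²
Σ(r_i+r_j)·cross = 15885.0000 → first moment M = |Σ|/6 = 2647.5000
R_c = M/A = 2647.5000/195.0000 = 13.5769 mm
θ = 83° = 1.448623 rad
V = θ·R_c·A = 1.448623·13.5769·195.0000 = 3835.230 mm³

Volume = 3835.230 mm³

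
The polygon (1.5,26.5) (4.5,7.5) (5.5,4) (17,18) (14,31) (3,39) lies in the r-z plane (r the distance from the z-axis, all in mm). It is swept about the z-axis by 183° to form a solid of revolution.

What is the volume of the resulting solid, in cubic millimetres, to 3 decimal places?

Volume = 8590.401 mm³

Profile (r,z), 6 vertices: (1.5,26.5) (4.5,7.5) (5.5,4) (17,18) (14,31) (3,39)
edge 0: (1.5,26.5)→(4.5,7.5)  cross = 1.5·7.5 − 4.5·26.5 = -108.0000; (r_i+r_j)·cross = 6·-108.0000 = -648.0000
edge 1: (4.5,7.5)→(5.5,4)  cross = 4.5·4 − 5.5·7.5 = -23.2500; (r_i+r_j)·cross = 10·-23.2500 = -232.5000
edge 2: (5.5,4)→(17,18)  cross = 5.5·18 − 17·4 = 31.0000; (r_i+r_j)·cross = 22.5·31.0000 = 697.5000
edge 3: (17,18)→(14,31)  cross = 17·31 − 14·18 = 275.0000; (r_i+r_j)·cross = 31·275.0000 = 8525.0000
edge 4: (14,31)→(3,39)  cross = 14·39 − 3·31 = 453.0000; (r_i+r_j)·cross = 17·453.0000 = 7701.0000
edge 5: (3,39)→(1.5,26.5)  cross = 3·26.5 − 1.5·39 = 21.0000; (r_i+r_j)·cross = 4.5·21.0000 = 94.5000
Σcross = 648.7500 → A = |Σcross|/2 = 324.3750 mm²
Σ(r_i+r_j)·cross = 16137.5000 → first moment M = |Σ|/6 = 2689.5833
R_c = M/A = 2689.5833/324.3750 = 8.2916 mm
θ = 183° = 3.193953 rad
V = θ·R_c·A = 3.193953·8.2916·324.3750 = 8590.401 mm³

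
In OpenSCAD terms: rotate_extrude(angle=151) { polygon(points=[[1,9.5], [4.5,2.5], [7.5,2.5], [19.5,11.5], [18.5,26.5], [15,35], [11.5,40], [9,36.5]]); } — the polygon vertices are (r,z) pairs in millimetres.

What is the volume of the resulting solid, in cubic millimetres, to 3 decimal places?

Profile (r,z), 8 vertices: (1,9.5) (4.5,2.5) (7.5,2.5) (19.5,11.5) (18.5,26.5) (15,35) (11.5,40) (9,36.5)
edge 0: (1,9.5)→(4.5,2.5)  cross = 1·2.5 − 4.5·9.5 = -40.2500; (r_i+r_j)·cross = 5.5·-40.2500 = -221.3750
edge 1: (4.5,2.5)→(7.5,2.5)  cross = 4.5·2.5 − 7.5·2.5 = -7.5000; (r_i+r_j)·cross = 12·-7.5000 = -90.0000
edge 2: (7.5,2.5)→(19.5,11.5)  cross = 7.5·11.5 − 19.5·2.5 = 37.5000; (r_i+r_j)·cross = 27·37.5000 = 1012.5000
edge 3: (19.5,11.5)→(18.5,26.5)  cross = 19.5·26.5 − 18.5·11.5 = 304.0000; (r_i+r_j)·cross = 38·304.0000 = 11552.0000
edge 4: (18.5,26.5)→(15,35)  cross = 18.5·35 − 15·26.5 = 250.0000; (r_i+r_j)·cross = 33.5·250.0000 = 8375.0000
edge 5: (15,35)→(11.5,40)  cross = 15·40 − 11.5·35 = 197.5000; (r_i+r_j)·cross = 26.5·197.5000 = 5233.7500
edge 6: (11.5,40)→(9,36.5)  cross = 11.5·36.5 − 9·40 = 59.7500; (r_i+r_j)·cross = 20.5·59.7500 = 1224.8750
edge 7: (9,36.5)→(1,9.5)  cross = 9·9.5 − 1·36.5 = 49.0000; (r_i+r_j)·cross = 10·49.0000 = 490.0000
Σcross = 850.0000 → A = |Σcross|/2 = 425.0000 mm²
Σ(r_i+r_j)·cross = 27576.7500 → first moment M = |Σ|/6 = 4596.1250
R_c = M/A = 4596.1250/425.0000 = 10.8144 mm
θ = 151° = 2.635447 rad
V = θ·R_c·A = 2.635447·10.8144·425.0000 = 12112.845 mm³

Volume = 12112.845 mm³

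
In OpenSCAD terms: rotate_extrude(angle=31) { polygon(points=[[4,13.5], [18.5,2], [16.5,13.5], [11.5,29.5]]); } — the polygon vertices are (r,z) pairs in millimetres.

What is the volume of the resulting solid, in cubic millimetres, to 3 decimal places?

Volume = 1082.668 mm³

Profile (r,z), 4 vertices: (4,13.5) (18.5,2) (16.5,13.5) (11.5,29.5)
edge 0: (4,13.5)→(18.5,2)  cross = 4·2 − 18.5·13.5 = -241.7500; (r_i+r_j)·cross = 22.5·-241.7500 = -5439.3750
edge 1: (18.5,2)→(16.5,13.5)  cross = 18.5·13.5 − 16.5·2 = 216.7500; (r_i+r_j)·cross = 35·216.7500 = 7586.2500
edge 2: (16.5,13.5)→(11.5,29.5)  cross = 16.5·29.5 − 11.5·13.5 = 331.5000; (r_i+r_j)·cross = 28·331.5000 = 9282.0000
edge 3: (11.5,29.5)→(4,13.5)  cross = 11.5·13.5 − 4·29.5 = 37.2500; (r_i+r_j)·cross = 15.5·37.2500 = 577.3750
Σcross = 343.7500 → A = |Σcross|/2 = 171.8750 mm²
Σ(r_i+r_j)·cross = 12006.2500 → first moment M = |Σ|/6 = 2001.0417
R_c = M/A = 2001.0417/171.8750 = 11.6424 mm
θ = 31° = 0.541052 rad
V = θ·R_c·A = 0.541052·11.6424·171.8750 = 1082.668 mm³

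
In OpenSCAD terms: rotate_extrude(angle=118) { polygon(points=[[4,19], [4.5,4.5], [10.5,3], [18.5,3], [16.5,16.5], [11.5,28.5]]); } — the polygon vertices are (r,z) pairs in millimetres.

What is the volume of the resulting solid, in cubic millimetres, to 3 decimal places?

Volume = 5714.737 mm³

Profile (r,z), 6 vertices: (4,19) (4.5,4.5) (10.5,3) (18.5,3) (16.5,16.5) (11.5,28.5)
edge 0: (4,19)→(4.5,4.5)  cross = 4·4.5 − 4.5·19 = -67.5000; (r_i+r_j)·cross = 8.5·-67.5000 = -573.7500
edge 1: (4.5,4.5)→(10.5,3)  cross = 4.5·3 − 10.5·4.5 = -33.7500; (r_i+r_j)·cross = 15·-33.7500 = -506.2500
edge 2: (10.5,3)→(18.5,3)  cross = 10.5·3 − 18.5·3 = -24.0000; (r_i+r_j)·cross = 29·-24.0000 = -696.0000
edge 3: (18.5,3)→(16.5,16.5)  cross = 18.5·16.5 − 16.5·3 = 255.7500; (r_i+r_j)·cross = 35·255.7500 = 8951.2500
edge 4: (16.5,16.5)→(11.5,28.5)  cross = 16.5·28.5 − 11.5·16.5 = 280.5000; (r_i+r_j)·cross = 28·280.5000 = 7854.0000
edge 5: (11.5,28.5)→(4,19)  cross = 11.5·19 − 4·28.5 = 104.5000; (r_i+r_j)·cross = 15.5·104.5000 = 1619.7500
Σcross = 515.5000 → A = |Σcross|/2 = 257.7500 mm²
Σ(r_i+r_j)·cross = 16649.0000 → first moment M = |Σ|/6 = 2774.8333
R_c = M/A = 2774.8333/257.7500 = 10.7656 mm
θ = 118° = 2.059489 rad
V = θ·R_c·A = 2.059489·10.7656·257.7500 = 5714.737 mm³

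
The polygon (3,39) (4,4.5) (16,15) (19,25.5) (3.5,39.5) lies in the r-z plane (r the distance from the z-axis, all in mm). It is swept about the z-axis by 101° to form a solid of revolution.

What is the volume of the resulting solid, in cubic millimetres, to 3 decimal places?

Volume = 5306.747 mm³

Profile (r,z), 5 vertices: (3,39) (4,4.5) (16,15) (19,25.5) (3.5,39.5)
edge 0: (3,39)→(4,4.5)  cross = 3·4.5 − 4·39 = -142.5000; (r_i+r_j)·cross = 7·-142.5000 = -997.5000
edge 1: (4,4.5)→(16,15)  cross = 4·15 − 16·4.5 = -12.0000; (r_i+r_j)·cross = 20·-12.0000 = -240.0000
edge 2: (16,15)→(19,25.5)  cross = 16·25.5 − 19·15 = 123.0000; (r_i+r_j)·cross = 35·123.0000 = 4305.0000
edge 3: (19,25.5)→(3.5,39.5)  cross = 19·39.5 − 3.5·25.5 = 661.2500; (r_i+r_j)·cross = 22.5·661.2500 = 14878.1250
edge 4: (3.5,39.5)→(3,39)  cross = 3.5·39 − 3·39.5 = 18.0000; (r_i+r_j)·cross = 6.5·18.0000 = 117.0000
Σcross = 647.7500 → A = |Σcross|/2 = 323.8750 mm²
Σ(r_i+r_j)·cross = 18062.6250 → first moment M = |Σ|/6 = 3010.4375
R_c = M/A = 3010.4375/323.8750 = 9.2951 mm
θ = 101° = 1.762783 rad
V = θ·R_c·A = 1.762783·9.2951·323.8750 = 5306.747 mm³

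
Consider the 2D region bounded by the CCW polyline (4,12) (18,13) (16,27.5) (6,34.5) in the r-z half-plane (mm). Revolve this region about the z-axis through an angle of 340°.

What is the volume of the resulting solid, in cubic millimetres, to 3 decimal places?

Volume = 13850.235 mm³

Profile (r,z), 4 vertices: (4,12) (18,13) (16,27.5) (6,34.5)
edge 0: (4,12)→(18,13)  cross = 4·13 − 18·12 = -164.0000; (r_i+r_j)·cross = 22·-164.0000 = -3608.0000
edge 1: (18,13)→(16,27.5)  cross = 18·27.5 − 16·13 = 287.0000; (r_i+r_j)·cross = 34·287.0000 = 9758.0000
edge 2: (16,27.5)→(6,34.5)  cross = 16·34.5 − 6·27.5 = 387.0000; (r_i+r_j)·cross = 22·387.0000 = 8514.0000
edge 3: (6,34.5)→(4,12)  cross = 6·12 − 4·34.5 = -66.0000; (r_i+r_j)·cross = 10·-66.0000 = -660.0000
Σcross = 444.0000 → A = |Σcross|/2 = 222.0000 mm²
Σ(r_i+r_j)·cross = 14004.0000 → first moment M = |Σ|/6 = 2334.0000
R_c = M/A = 2334.0000/222.0000 = 10.5135 mm
θ = 340° = 5.934119 rad
V = θ·R_c·A = 5.934119·10.5135·222.0000 = 13850.235 mm³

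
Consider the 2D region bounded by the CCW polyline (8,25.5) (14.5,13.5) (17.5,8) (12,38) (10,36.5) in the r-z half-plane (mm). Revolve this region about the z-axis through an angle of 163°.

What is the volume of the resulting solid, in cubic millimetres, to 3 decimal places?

Profile (r,z), 5 vertices: (8,25.5) (14.5,13.5) (17.5,8) (12,38) (10,36.5)
edge 0: (8,25.5)→(14.5,13.5)  cross = 8·13.5 − 14.5·25.5 = -261.7500; (r_i+r_j)·cross = 22.5·-261.7500 = -5889.3750
edge 1: (14.5,13.5)→(17.5,8)  cross = 14.5·8 − 17.5·13.5 = -120.2500; (r_i+r_j)·cross = 32·-120.2500 = -3848.0000
edge 2: (17.5,8)→(12,38)  cross = 17.5·38 − 12·8 = 569.0000; (r_i+r_j)·cross = 29.5·569.0000 = 16785.5000
edge 3: (12,38)→(10,36.5)  cross = 12·36.5 − 10·38 = 58.0000; (r_i+r_j)·cross = 22·58.0000 = 1276.0000
edge 4: (10,36.5)→(8,25.5)  cross = 10·25.5 − 8·36.5 = -37.0000; (r_i+r_j)·cross = 18·-37.0000 = -666.0000
Σcross = 208.0000 → A = |Σcross|/2 = 104.0000 mm²
Σ(r_i+r_j)·cross = 7658.1250 → first moment M = |Σ|/6 = 1276.3542
R_c = M/A = 1276.3542/104.0000 = 12.2726 mm
θ = 163° = 2.844887 rad
V = θ·R_c·A = 2.844887·12.2726·104.0000 = 3631.083 mm³

Volume = 3631.083 mm³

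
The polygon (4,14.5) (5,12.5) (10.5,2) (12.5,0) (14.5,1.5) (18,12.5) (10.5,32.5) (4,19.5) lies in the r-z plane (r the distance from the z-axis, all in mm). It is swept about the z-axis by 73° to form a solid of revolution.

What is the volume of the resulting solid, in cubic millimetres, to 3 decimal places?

Volume = 3550.094 mm³

Profile (r,z), 8 vertices: (4,14.5) (5,12.5) (10.5,2) (12.5,0) (14.5,1.5) (18,12.5) (10.5,32.5) (4,19.5)
edge 0: (4,14.5)→(5,12.5)  cross = 4·12.5 − 5·14.5 = -22.5000; (r_i+r_j)·cross = 9·-22.5000 = -202.5000
edge 1: (5,12.5)→(10.5,2)  cross = 5·2 − 10.5·12.5 = -121.2500; (r_i+r_j)·cross = 15.5·-121.2500 = -1879.3750
edge 2: (10.5,2)→(12.5,0)  cross = 10.5·0 − 12.5·2 = -25.0000; (r_i+r_j)·cross = 23·-25.0000 = -575.0000
edge 3: (12.5,0)→(14.5,1.5)  cross = 12.5·1.5 − 14.5·0 = 18.7500; (r_i+r_j)·cross = 27·18.7500 = 506.2500
edge 4: (14.5,1.5)→(18,12.5)  cross = 14.5·12.5 − 18·1.5 = 154.2500; (r_i+r_j)·cross = 32.5·154.2500 = 5013.1250
edge 5: (18,12.5)→(10.5,32.5)  cross = 18·32.5 − 10.5·12.5 = 453.7500; (r_i+r_j)·cross = 28.5·453.7500 = 12931.8750
edge 6: (10.5,32.5)→(4,19.5)  cross = 10.5·19.5 − 4·32.5 = 74.7500; (r_i+r_j)·cross = 14.5·74.7500 = 1083.8750
edge 7: (4,19.5)→(4,14.5)  cross = 4·14.5 − 4·19.5 = -20.0000; (r_i+r_j)·cross = 8·-20.0000 = -160.0000
Σcross = 512.7500 → A = |Σcross|/2 = 256.3750 mm²
Σ(r_i+r_j)·cross = 16718.2500 → first moment M = |Σ|/6 = 2786.3750
R_c = M/A = 2786.3750/256.3750 = 10.8684 mm
θ = 73° = 1.274090 rad
V = θ·R_c·A = 1.274090·10.8684·256.3750 = 3550.094 mm³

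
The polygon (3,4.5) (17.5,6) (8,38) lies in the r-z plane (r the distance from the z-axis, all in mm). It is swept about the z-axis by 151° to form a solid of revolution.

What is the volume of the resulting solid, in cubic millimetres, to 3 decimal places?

Profile (r,z), 3 vertices: (3,4.5) (17.5,6) (8,38)
edge 0: (3,4.5)→(17.5,6)  cross = 3·6 − 17.5·4.5 = -60.7500; (r_i+r_j)·cross = 20.5·-60.7500 = -1245.3750
edge 1: (17.5,6)→(8,38)  cross = 17.5·38 − 8·6 = 617.0000; (r_i+r_j)·cross = 25.5·617.0000 = 15733.5000
edge 2: (8,38)→(3,4.5)  cross = 8·4.5 − 3·38 = -78.0000; (r_i+r_j)·cross = 11·-78.0000 = -858.0000
Σcross = 478.2500 → A = |Σcross|/2 = 239.1250 mm²
Σ(r_i+r_j)·cross = 13630.1250 → first moment M = |Σ|/6 = 2271.6875
R_c = M/A = 2271.6875/239.1250 = 9.5000 mm
θ = 151° = 2.635447 rad
V = θ·R_c·A = 2.635447·9.5000·239.1250 = 5986.912 mm³

Volume = 5986.912 mm³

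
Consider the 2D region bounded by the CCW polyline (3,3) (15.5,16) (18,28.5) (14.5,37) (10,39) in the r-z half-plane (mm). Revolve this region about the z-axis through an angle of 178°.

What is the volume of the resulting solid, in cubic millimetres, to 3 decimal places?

Volume = 8828.943 mm³

Profile (r,z), 5 vertices: (3,3) (15.5,16) (18,28.5) (14.5,37) (10,39)
edge 0: (3,3)→(15.5,16)  cross = 3·16 − 15.5·3 = 1.5000; (r_i+r_j)·cross = 18.5·1.5000 = 27.7500
edge 1: (15.5,16)→(18,28.5)  cross = 15.5·28.5 − 18·16 = 153.7500; (r_i+r_j)·cross = 33.5·153.7500 = 5150.6250
edge 2: (18,28.5)→(14.5,37)  cross = 18·37 − 14.5·28.5 = 252.7500; (r_i+r_j)·cross = 32.5·252.7500 = 8214.3750
edge 3: (14.5,37)→(10,39)  cross = 14.5·39 − 10·37 = 195.5000; (r_i+r_j)·cross = 24.5·195.5000 = 4789.7500
edge 4: (10,39)→(3,3)  cross = 10·3 − 3·39 = -87.0000; (r_i+r_j)·cross = 13·-87.0000 = -1131.0000
Σcross = 516.5000 → A = |Σcross|/2 = 258.2500 mm²
Σ(r_i+r_j)·cross = 17051.5000 → first moment M = |Σ|/6 = 2841.9167
R_c = M/A = 2841.9167/258.2500 = 11.0045 mm
θ = 178° = 3.106686 rad
V = θ·R_c·A = 3.106686·11.0045·258.2500 = 8828.943 mm³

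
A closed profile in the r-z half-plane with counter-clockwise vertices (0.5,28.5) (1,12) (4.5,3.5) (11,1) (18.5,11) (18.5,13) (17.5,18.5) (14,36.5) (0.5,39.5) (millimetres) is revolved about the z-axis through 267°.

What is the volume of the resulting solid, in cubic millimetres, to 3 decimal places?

Volume = 21277.499 mm³

Profile (r,z), 9 vertices: (0.5,28.5) (1,12) (4.5,3.5) (11,1) (18.5,11) (18.5,13) (17.5,18.5) (14,36.5) (0.5,39.5)
edge 0: (0.5,28.5)→(1,12)  cross = 0.5·12 − 1·28.5 = -22.5000; (r_i+r_j)·cross = 1.5·-22.5000 = -33.7500
edge 1: (1,12)→(4.5,3.5)  cross = 1·3.5 − 4.5·12 = -50.5000; (r_i+r_j)·cross = 5.5·-50.5000 = -277.7500
edge 2: (4.5,3.5)→(11,1)  cross = 4.5·1 − 11·3.5 = -34.0000; (r_i+r_j)·cross = 15.5·-34.0000 = -527.0000
edge 3: (11,1)→(18.5,11)  cross = 11·11 − 18.5·1 = 102.5000; (r_i+r_j)·cross = 29.5·102.5000 = 3023.7500
edge 4: (18.5,11)→(18.5,13)  cross = 18.5·13 − 18.5·11 = 37.0000; (r_i+r_j)·cross = 37·37.0000 = 1369.0000
edge 5: (18.5,13)→(17.5,18.5)  cross = 18.5·18.5 − 17.5·13 = 114.7500; (r_i+r_j)·cross = 36·114.7500 = 4131.0000
edge 6: (17.5,18.5)→(14,36.5)  cross = 17.5·36.5 − 14·18.5 = 379.7500; (r_i+r_j)·cross = 31.5·379.7500 = 11962.1250
edge 7: (14,36.5)→(0.5,39.5)  cross = 14·39.5 − 0.5·36.5 = 534.7500; (r_i+r_j)·cross = 14.5·534.7500 = 7753.8750
edge 8: (0.5,39.5)→(0.5,28.5)  cross = 0.5·28.5 − 0.5·39.5 = -5.5000; (r_i+r_j)·cross = 1·-5.5000 = -5.5000
Σcross = 1056.2500 → A = |Σcross|/2 = 528.1250 mm²
Σ(r_i+r_j)·cross = 27395.7500 → first moment M = |Σ|/6 = 4565.9583
R_c = M/A = 4565.9583/528.1250 = 8.6456 mm
θ = 267° = 4.660029 rad
V = θ·R_c·A = 4.660029·8.6456·528.1250 = 21277.499 mm³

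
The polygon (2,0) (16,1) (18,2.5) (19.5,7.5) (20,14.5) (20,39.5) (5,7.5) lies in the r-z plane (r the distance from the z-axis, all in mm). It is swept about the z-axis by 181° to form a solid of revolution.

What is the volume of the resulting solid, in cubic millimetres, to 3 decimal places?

Profile (r,z), 7 vertices: (2,0) (16,1) (18,2.5) (19.5,7.5) (20,14.5) (20,39.5) (5,7.5)
edge 0: (2,0)→(16,1)  cross = 2·1 − 16·0 = 2.0000; (r_i+r_j)·cross = 18·2.0000 = 36.0000
edge 1: (16,1)→(18,2.5)  cross = 16·2.5 − 18·1 = 22.0000; (r_i+r_j)·cross = 34·22.0000 = 748.0000
edge 2: (18,2.5)→(19.5,7.5)  cross = 18·7.5 − 19.5·2.5 = 86.2500; (r_i+r_j)·cross = 37.5·86.2500 = 3234.3750
edge 3: (19.5,7.5)→(20,14.5)  cross = 19.5·14.5 − 20·7.5 = 132.7500; (r_i+r_j)·cross = 39.5·132.7500 = 5243.6250
edge 4: (20,14.5)→(20,39.5)  cross = 20·39.5 − 20·14.5 = 500.0000; (r_i+r_j)·cross = 40·500.0000 = 20000.0000
edge 5: (20,39.5)→(5,7.5)  cross = 20·7.5 − 5·39.5 = -47.5000; (r_i+r_j)·cross = 25·-47.5000 = -1187.5000
edge 6: (5,7.5)→(2,0)  cross = 5·0 − 2·7.5 = -15.0000; (r_i+r_j)·cross = 7·-15.0000 = -105.0000
Σcross = 680.5000 → A = |Σcross|/2 = 340.2500 mm²
Σ(r_i+r_j)·cross = 27969.5000 → first moment M = |Σ|/6 = 4661.5833
R_c = M/A = 4661.5833/340.2500 = 13.7005 mm
θ = 181° = 3.159046 rad
V = θ·R_c·A = 3.159046·13.7005·340.2500 = 14726.156 mm³

Volume = 14726.156 mm³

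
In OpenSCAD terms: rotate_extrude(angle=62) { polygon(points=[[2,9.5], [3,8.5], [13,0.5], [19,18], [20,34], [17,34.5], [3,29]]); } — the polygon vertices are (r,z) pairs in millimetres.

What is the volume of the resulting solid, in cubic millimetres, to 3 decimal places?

Profile (r,z), 7 vertices: (2,9.5) (3,8.5) (13,0.5) (19,18) (20,34) (17,34.5) (3,29)
edge 0: (2,9.5)→(3,8.5)  cross = 2·8.5 − 3·9.5 = -11.5000; (r_i+r_j)·cross = 5·-11.5000 = -57.5000
edge 1: (3,8.5)→(13,0.5)  cross = 3·0.5 − 13·8.5 = -109.0000; (r_i+r_j)·cross = 16·-109.0000 = -1744.0000
edge 2: (13,0.5)→(19,18)  cross = 13·18 − 19·0.5 = 224.5000; (r_i+r_j)·cross = 32·224.5000 = 7184.0000
edge 3: (19,18)→(20,34)  cross = 19·34 − 20·18 = 286.0000; (r_i+r_j)·cross = 39·286.0000 = 11154.0000
edge 4: (20,34)→(17,34.5)  cross = 20·34.5 − 17·34 = 112.0000; (r_i+r_j)·cross = 37·112.0000 = 4144.0000
edge 5: (17,34.5)→(3,29)  cross = 17·29 − 3·34.5 = 389.5000; (r_i+r_j)·cross = 20·389.5000 = 7790.0000
edge 6: (3,29)→(2,9.5)  cross = 3·9.5 − 2·29 = -29.5000; (r_i+r_j)·cross = 5·-29.5000 = -147.5000
Σcross = 862.0000 → A = |Σcross|/2 = 431.0000 mm²
Σ(r_i+r_j)·cross = 28323.0000 → first moment M = |Σ|/6 = 4720.5000
R_c = M/A = 4720.5000/431.0000 = 10.9524 mm
θ = 62° = 1.082104 rad
V = θ·R_c·A = 1.082104·10.9524·431.0000 = 5108.073 mm³

Volume = 5108.073 mm³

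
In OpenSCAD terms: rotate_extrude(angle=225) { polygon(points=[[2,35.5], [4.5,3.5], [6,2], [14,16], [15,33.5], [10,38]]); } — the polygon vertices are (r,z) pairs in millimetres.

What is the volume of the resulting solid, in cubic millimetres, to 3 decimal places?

Profile (r,z), 6 vertices: (2,35.5) (4.5,3.5) (6,2) (14,16) (15,33.5) (10,38)
edge 0: (2,35.5)→(4.5,3.5)  cross = 2·3.5 − 4.5·35.5 = -152.7500; (r_i+r_j)·cross = 6.5·-152.7500 = -992.8750
edge 1: (4.5,3.5)→(6,2)  cross = 4.5·2 − 6·3.5 = -12.0000; (r_i+r_j)·cross = 10.5·-12.0000 = -126.0000
edge 2: (6,2)→(14,16)  cross = 6·16 − 14·2 = 68.0000; (r_i+r_j)·cross = 20·68.0000 = 1360.0000
edge 3: (14,16)→(15,33.5)  cross = 14·33.5 − 15·16 = 229.0000; (r_i+r_j)·cross = 29·229.0000 = 6641.0000
edge 4: (15,33.5)→(10,38)  cross = 15·38 − 10·33.5 = 235.0000; (r_i+r_j)·cross = 25·235.0000 = 5875.0000
edge 5: (10,38)→(2,35.5)  cross = 10·35.5 − 2·38 = 279.0000; (r_i+r_j)·cross = 12·279.0000 = 3348.0000
Σcross = 646.2500 → A = |Σcross|/2 = 323.1250 mm²
Σ(r_i+r_j)·cross = 16105.1250 → first moment M = |Σ|/6 = 2684.1875
R_c = M/A = 2684.1875/323.1250 = 8.3070 mm
θ = 225° = 3.926991 rad
V = θ·R_c·A = 3.926991·8.3070·323.1250 = 10540.780 mm³

Volume = 10540.780 mm³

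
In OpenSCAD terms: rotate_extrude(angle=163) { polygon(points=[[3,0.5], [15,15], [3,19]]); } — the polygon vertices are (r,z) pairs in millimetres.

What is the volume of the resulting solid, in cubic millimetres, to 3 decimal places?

Profile (r,z), 3 vertices: (3,0.5) (15,15) (3,19)
edge 0: (3,0.5)→(15,15)  cross = 3·15 − 15·0.5 = 37.5000; (r_i+r_j)·cross = 18·37.5000 = 675.0000
edge 1: (15,15)→(3,19)  cross = 15·19 − 3·15 = 240.0000; (r_i+r_j)·cross = 18·240.0000 = 4320.0000
edge 2: (3,19)→(3,0.5)  cross = 3·0.5 − 3·19 = -55.5000; (r_i+r_j)·cross = 6·-55.5000 = -333.0000
Σcross = 222.0000 → A = |Σcross|/2 = 111.0000 mm²
Σ(r_i+r_j)·cross = 4662.0000 → first moment M = |Σ|/6 = 777.0000
R_c = M/A = 777.0000/111.0000 = 7.0000 mm
θ = 163° = 2.844887 rad
V = θ·R_c·A = 2.844887·7.0000·111.0000 = 2210.477 mm³

Volume = 2210.477 mm³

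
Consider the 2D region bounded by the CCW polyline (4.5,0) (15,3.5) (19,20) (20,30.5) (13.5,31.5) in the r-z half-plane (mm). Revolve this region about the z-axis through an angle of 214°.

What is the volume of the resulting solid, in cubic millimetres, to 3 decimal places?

Volume = 12454.062 mm³

Profile (r,z), 5 vertices: (4.5,0) (15,3.5) (19,20) (20,30.5) (13.5,31.5)
edge 0: (4.5,0)→(15,3.5)  cross = 4.5·3.5 − 15·0 = 15.7500; (r_i+r_j)·cross = 19.5·15.7500 = 307.1250
edge 1: (15,3.5)→(19,20)  cross = 15·20 − 19·3.5 = 233.5000; (r_i+r_j)·cross = 34·233.5000 = 7939.0000
edge 2: (19,20)→(20,30.5)  cross = 19·30.5 − 20·20 = 179.5000; (r_i+r_j)·cross = 39·179.5000 = 7000.5000
edge 3: (20,30.5)→(13.5,31.5)  cross = 20·31.5 − 13.5·30.5 = 218.2500; (r_i+r_j)·cross = 33.5·218.2500 = 7311.3750
edge 4: (13.5,31.5)→(4.5,0)  cross = 13.5·0 − 4.5·31.5 = -141.7500; (r_i+r_j)·cross = 18·-141.7500 = -2551.5000
Σcross = 505.2500 → A = |Σcross|/2 = 252.6250 mm²
Σ(r_i+r_j)·cross = 20006.5000 → first moment M = |Σ|/6 = 3334.4167
R_c = M/A = 3334.4167/252.6250 = 13.1991 mm
θ = 214° = 3.735005 rad
V = θ·R_c·A = 3.735005·13.1991·252.6250 = 12454.062 mm³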